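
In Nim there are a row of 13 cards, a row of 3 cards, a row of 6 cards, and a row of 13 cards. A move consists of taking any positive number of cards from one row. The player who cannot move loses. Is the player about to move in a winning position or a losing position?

Winning position

Nim-sum: 13 XOR 3 XOR 6 XOR 13 = 5.
The nim-sum is 5 ≠ 0, so this is an N-position: the player to move can win.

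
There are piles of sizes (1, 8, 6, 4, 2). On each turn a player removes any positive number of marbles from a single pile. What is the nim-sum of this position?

9

Nim-sum: 1 XOR 8 XOR 6 XOR 4 XOR 2 = 9.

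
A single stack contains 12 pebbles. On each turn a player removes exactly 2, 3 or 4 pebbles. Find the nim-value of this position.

Grundy values for subtraction set {2, 3, 4}:
k:     0  1  2  3  4  5  6  7  8  9 10 11 12
g(k):  0  0  1  1  2  2  0  0  1  1  2  2  0
So g(12) = 0.

0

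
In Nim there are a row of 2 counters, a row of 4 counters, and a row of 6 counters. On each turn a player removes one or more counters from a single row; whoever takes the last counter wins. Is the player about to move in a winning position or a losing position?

Losing position

Write each in binary and XOR column by column:
  010  (2)
  100  (4)
  110  (6)
  ---
  000  (0)
The nim-sum is 0, so this is a P-position: the player to move is in a losing position under optimal play.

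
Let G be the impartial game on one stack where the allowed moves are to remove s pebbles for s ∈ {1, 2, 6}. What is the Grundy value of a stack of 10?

Compute g(0), g(1), … for moves {1, 2, 6}:
k:     0  1  2  3  4  5  6  7  8  9 10
g(k):  0  1  2  0  1  2  3  0  1  2  0
So g(10) = 0.

0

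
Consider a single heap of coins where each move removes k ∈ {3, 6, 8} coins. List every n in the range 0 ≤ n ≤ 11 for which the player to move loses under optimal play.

0, 1, 2, 11

Build the Grundy sequence with g(k) = mex{g(k−s) : s ∈ {3, 6, 8}, s ≤ k}:
g(0) = mex{} = 0
g(1) = mex{} = 0
g(2) = mex{} = 0
g(3) = mex{0} = 1
g(4) = mex{0} = 1
g(5) = mex{0} = 1
g(6) = mex{0,1} = 2
g(7) = mex{0,1} = 2
g(8) = mex{0,1} = 2
g(9) = mex{0,1,2} = 3
g(10) = mex{0,1,2} = 3
g(11) = mex{1,2} = 0
The P-positions (g = 0) in 0..11 are 0, 1, 2, 11.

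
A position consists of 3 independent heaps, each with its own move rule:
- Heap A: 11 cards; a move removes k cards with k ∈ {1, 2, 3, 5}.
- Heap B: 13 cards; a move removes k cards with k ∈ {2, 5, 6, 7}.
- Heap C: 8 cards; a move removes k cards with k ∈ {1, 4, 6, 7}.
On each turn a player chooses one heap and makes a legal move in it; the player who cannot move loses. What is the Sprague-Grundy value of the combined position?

Grundy values for heap A (subtraction set {1, 2, 3, 5}):
g(0) = mex{} = 0
g(1) = mex{0} = 1
g(2) = mex{0,1} = 2
g(3) = mex{0,1,2} = 3
g(4) = mex{1,2,3} = 0
g(5) = mex{0,2,3} = 1
g(6) = mex{0,1,3} = 2
g(7) = mex{0,1,2} = 3
g(8) = mex{1,2,3} = 0
g(9) = mex{0,2,3} = 1
g(10) = mex{0,1,3} = 2
g(11) = mex{0,1,2} = 3
So g(11) = 3.
For heap B, compute g(0), g(1), … with moves {2, 5, 6, 7}:
g(0) = mex{} = 0
g(1) = mex{} = 0
g(2) = mex{0} = 1
g(3) = mex{0} = 1
g(4) = mex{1} = 0
g(5) = mex{0,1} = 2
g(6) = mex{0} = 1
g(7) = mex{0,1,2} = 3
g(8) = mex{0,1} = 2
g(9) = mex{0,1,3} = 2
g(10) = mex{0,1,2} = 3
g(11) = mex{0,1,2} = 3
g(12) = mex{1,2,3} = 0
g(13) = mex{1,2,3} = 0
So g(13) = 0.
Grundy values for heap C (subtraction set {1, 4, 6, 7}):
k:     0  1  2  3  4  5  6  7  8
g(k):  0  1  0  1  2  0  1  2  3
So g(8) = 3.
By the Sprague-Grundy theorem, the Grundy value of a sum of independent games is the XOR of the component values.
Combined value = 3 ⊕ 0 ⊕ 3 = 0.

0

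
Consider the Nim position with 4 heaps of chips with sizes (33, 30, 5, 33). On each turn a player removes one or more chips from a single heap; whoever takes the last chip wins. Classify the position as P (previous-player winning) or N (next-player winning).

N-position

Nim-sum: 33 ^ 30 ^ 5 ^ 33 = 27.
The nim-sum is 27 ≠ 0, so this is an N-position: the player to move can win.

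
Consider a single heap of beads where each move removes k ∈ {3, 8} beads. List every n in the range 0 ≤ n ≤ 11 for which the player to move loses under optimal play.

Compute g(0), g(1), … for moves {3, 8}:
k:     0  1  2  3  4  5  6  7  8  9 10 11
g(k):  0  0  0  1  1  1  0  0  2  1  1  0
The P-positions (g = 0) in 0..11 are 0, 1, 2, 6, 7, 11.

0, 1, 2, 6, 7, 11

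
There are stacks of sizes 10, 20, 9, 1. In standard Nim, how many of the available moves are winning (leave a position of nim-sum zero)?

1

Compute the nim-sum pairwise:
10 ⊕ 20 = 30
30 ⊕ 9 = 23
23 ⊕ 1 = 22
The overall nim-sum is X = 22. A stack of size p has a winning move iff p XOR X < p (reduce it to p XOR X).
  10: 10 XOR 22 = 28 ≥ 10 — no move.
  20: 20 XOR 22 = 2 < 20 — winning move (to 2).
  9: 9 XOR 22 = 31 ≥ 9 — no move.
  1: 1 XOR 22 = 23 ≥ 1 — no move.
That gives 1 winning move.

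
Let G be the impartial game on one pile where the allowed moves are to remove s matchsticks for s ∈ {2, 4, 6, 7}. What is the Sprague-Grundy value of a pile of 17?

Grundy values for subtraction set {2, 4, 6, 7}:
k:     0  1  2  3  4  5  6  7  8  9 10 11 12 13 14 15 16 17
g(k):  0  0  1  1  2  2  3  3  4  0  0  1  1  2  2  3  3  4
So g(17) = 4.

4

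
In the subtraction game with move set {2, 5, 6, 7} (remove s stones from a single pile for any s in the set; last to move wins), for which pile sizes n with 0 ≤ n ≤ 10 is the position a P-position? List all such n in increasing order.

Compute g(0), g(1), … for moves {2, 5, 6, 7}:
k:     0  1  2  3  4  5  6  7  8  9 10
g(k):  0  0  1  1  0  2  1  3  2  2  3
The P-positions (g = 0) in 0..10 are 0, 1, 4.

0, 1, 4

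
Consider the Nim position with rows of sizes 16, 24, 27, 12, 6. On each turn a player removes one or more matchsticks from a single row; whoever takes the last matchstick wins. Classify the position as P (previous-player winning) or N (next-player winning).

N-position

Compute the nim-sum pairwise:
16 ⊕ 24 = 8
8 ⊕ 27 = 19
19 ⊕ 12 = 31
31 ⊕ 6 = 25
The nim-sum is 25 ≠ 0, so this is an N-position: the player to move can win.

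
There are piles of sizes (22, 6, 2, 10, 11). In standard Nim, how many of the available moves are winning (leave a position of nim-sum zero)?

Nim-sum: 22 ⊕ 6 ⊕ 2 ⊕ 10 ⊕ 11 = 19.
The overall nim-sum is X = 19. A pile of size p has a winning move iff p XOR X < p (reduce it to p XOR X).
  22: 22 XOR 19 = 5 < 22 — winning move (to 5).
  6: 6 XOR 19 = 21 ≥ 6 — no move.
  2: 2 XOR 19 = 17 ≥ 2 — no move.
  10: 10 XOR 19 = 25 ≥ 10 — no move.
  11: 11 XOR 19 = 24 ≥ 11 — no move.
That gives 1 winning move.

1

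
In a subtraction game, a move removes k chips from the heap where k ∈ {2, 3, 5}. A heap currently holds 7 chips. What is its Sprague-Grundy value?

0

Grundy values for subtraction set {2, 3, 5}:
k:     0  1  2  3  4  5  6  7
g(k):  0  0  1  1  2  2  3  0
So g(7) = 0.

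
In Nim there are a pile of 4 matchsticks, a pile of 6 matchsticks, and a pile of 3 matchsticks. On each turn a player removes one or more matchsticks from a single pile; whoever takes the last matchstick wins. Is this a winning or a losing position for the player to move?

Nim-sum: 4 ^ 6 ^ 3 = 1.
The nim-sum is 1 ≠ 0, so this is an N-position: the player to move can win.

Winning position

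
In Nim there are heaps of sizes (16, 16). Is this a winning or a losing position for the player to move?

Losing position

Nim-sum: 16 ^ 16 = 0.
The nim-sum is 0, so this is a P-position: the player to move is in a losing position under optimal play.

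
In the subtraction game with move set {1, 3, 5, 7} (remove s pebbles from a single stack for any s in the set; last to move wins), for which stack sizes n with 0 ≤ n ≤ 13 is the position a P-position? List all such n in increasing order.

0, 2, 4, 6, 8, 10, 12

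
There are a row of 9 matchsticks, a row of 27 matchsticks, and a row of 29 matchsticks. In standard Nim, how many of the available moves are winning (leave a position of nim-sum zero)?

3

Nim-sum: 9 ⊕ 27 ⊕ 29 = 15.
The overall nim-sum is X = 15. A row of size p has a winning move iff p XOR X < p (reduce it to p XOR X).
  9: 9 XOR 15 = 6 < 9 — winning move (to 6).
  27: 27 XOR 15 = 20 < 27 — winning move (to 20).
  29: 29 XOR 15 = 18 < 29 — winning move (to 18).
That gives 3 winning moves.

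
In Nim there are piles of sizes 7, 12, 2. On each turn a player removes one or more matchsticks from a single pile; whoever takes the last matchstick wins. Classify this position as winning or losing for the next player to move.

Winning position

Nim-sum: 7 ⊕ 12 ⊕ 2 = 9.
The nim-sum is 9 ≠ 0, so this is an N-position: the player to move can win.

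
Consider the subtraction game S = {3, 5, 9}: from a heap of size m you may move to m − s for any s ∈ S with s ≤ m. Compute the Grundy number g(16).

0

Grundy values for subtraction set {3, 5, 9}:
k:     0  1  2  3  4  5  6  7  8  9 10 11 12 13 14 15 16
g(k):  0  0  0  1  1  1  2  2  0  3  3  1  0  2  0  1  0
So g(16) = 0.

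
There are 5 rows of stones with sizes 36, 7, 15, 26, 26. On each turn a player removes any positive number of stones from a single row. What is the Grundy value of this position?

Write each in binary and XOR column by column:
  100100  (36)
  000111  (7)
  001111  (15)
  011010  (26)
  011010  (26)
  ------
  101100  (44)

44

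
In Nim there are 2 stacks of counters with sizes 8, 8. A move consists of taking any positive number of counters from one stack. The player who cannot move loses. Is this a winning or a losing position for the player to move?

Losing position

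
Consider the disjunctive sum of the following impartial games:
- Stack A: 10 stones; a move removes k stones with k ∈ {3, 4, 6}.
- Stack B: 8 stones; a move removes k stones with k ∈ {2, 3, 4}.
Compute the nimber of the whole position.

1

Build the Grundy sequence for stack A with g(k) = mex{g(k−s) : s ∈ {3, 4, 6}, s ≤ k}:
k:     0  1  2  3  4  5  6  7  8  9 10
g(k):  0  0  0  1  1  1  2  2  2  0  0
So g(10) = 0.
Grundy values for stack B (subtraction set {2, 3, 4}):
k:     0  1  2  3  4  5  6  7  8
g(k):  0  0  1  1  2  2  0  0  1
So g(8) = 1.
The value of a disjunctive sum is the nim-sum of the parts.
Combined value = 0 ⊕ 1 = 1.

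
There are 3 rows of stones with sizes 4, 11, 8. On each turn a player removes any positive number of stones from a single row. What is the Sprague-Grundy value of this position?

7

Compute the nim-sum pairwise:
4 ^ 11 = 15
15 ^ 8 = 7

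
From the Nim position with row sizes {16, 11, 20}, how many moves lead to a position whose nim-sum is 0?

1

Compute the nim-sum pairwise:
16 ^ 11 = 27
27 ^ 20 = 15
The overall nim-sum is X = 15. A row of size p has a winning move iff p XOR X < p (reduce it to p XOR X).
  16: 16 XOR 15 = 31 ≥ 16 — no move.
  11: 11 XOR 15 = 4 < 11 — winning move (to 4).
  20: 20 XOR 15 = 27 ≥ 20 — no move.
That gives 1 winning move.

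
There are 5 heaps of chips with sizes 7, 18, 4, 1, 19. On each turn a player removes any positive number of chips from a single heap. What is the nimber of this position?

Compute the nim-sum pairwise:
7 ⊕ 18 = 21
21 ⊕ 4 = 17
17 ⊕ 1 = 16
16 ⊕ 19 = 3

3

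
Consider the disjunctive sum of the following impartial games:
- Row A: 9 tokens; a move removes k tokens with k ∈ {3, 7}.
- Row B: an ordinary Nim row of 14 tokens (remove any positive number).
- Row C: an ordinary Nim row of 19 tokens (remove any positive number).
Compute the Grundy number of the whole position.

Build the Grundy sequence for row A with g(k) = mex{g(k−s) : s ∈ {3, 7}, s ≤ k}:
k:     0  1  2  3  4  5  6  7  8  9
g(k):  0  0  0  1  1  1  0  2  2  1
So g(9) = 1.
Row B is a plain Nim row of size 14, so its Grundy value is 14.
Row C is a plain Nim row of size 19, so its Grundy value is 19.
By the Sprague-Grundy theorem, the Grundy value of a sum of independent games is the XOR of the component values.
Combined value = 1 XOR 14 XOR 19 = 28.

28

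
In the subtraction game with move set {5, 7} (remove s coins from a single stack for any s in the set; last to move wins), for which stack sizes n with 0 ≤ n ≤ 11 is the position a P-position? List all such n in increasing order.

0, 1, 2, 3, 4

Build the Grundy sequence with g(k) = mex{g(k−s) : s ∈ {5, 7}, s ≤ k}:
g(0) = mex{} = 0
g(1) = mex{} = 0
g(2) = mex{} = 0
g(3) = mex{} = 0
g(4) = mex{} = 0
g(5) = mex{0} = 1
g(6) = mex{0} = 1
g(7) = mex{0} = 1
g(8) = mex{0} = 1
g(9) = mex{0} = 1
g(10) = mex{0,1} = 2
g(11) = mex{0,1} = 2
The P-positions (g = 0) in 0..11 are 0, 1, 2, 3, 4.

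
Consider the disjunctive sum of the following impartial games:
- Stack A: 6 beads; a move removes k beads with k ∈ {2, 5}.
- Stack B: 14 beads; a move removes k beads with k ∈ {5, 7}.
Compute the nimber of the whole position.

Grundy values for stack A (subtraction set {2, 5}):
k:     0  1  2  3  4  5  6
g(k):  0  0  1  1  0  2  1
So g(6) = 1.
Grundy values for stack B (subtraction set {5, 7}):
k:     0  1  2  3  4  5  6  7  8  9 10 11 12 13 14
g(k):  0  0  0  0  0  1  1  1  1  1  2  2  0  0  0
So g(14) = 0.
The value of a disjunctive sum is the nim-sum of the parts.
Combined value = 1 ⊕ 0 = 1.

1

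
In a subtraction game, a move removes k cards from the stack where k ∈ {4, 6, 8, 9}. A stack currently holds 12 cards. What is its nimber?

Build the Grundy sequence with g(k) = mex{g(k−s) : s ∈ {4, 6, 8, 9}, s ≤ k}:
k:     0  1  2  3  4  5  6  7  8  9 10 11 12
g(k):  0  0  0  0  1  1  1  1  2  2  2  2  3
So g(12) = 3.

3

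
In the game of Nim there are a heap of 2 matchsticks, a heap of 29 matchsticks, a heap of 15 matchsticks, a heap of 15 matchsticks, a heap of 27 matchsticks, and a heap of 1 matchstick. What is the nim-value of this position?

Compute the nim-sum pairwise:
2 ^ 29 = 31
31 ^ 15 = 16
16 ^ 15 = 31
31 ^ 27 = 4
4 ^ 1 = 5

5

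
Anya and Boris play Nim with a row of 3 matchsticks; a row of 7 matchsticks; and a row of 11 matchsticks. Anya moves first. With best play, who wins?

Nim-sum: 3 ^ 7 ^ 11 = 15.
The nim-sum is 15 ≠ 0, so this is an N-position: the player to move can win; Anya has a winning move.

Anya wins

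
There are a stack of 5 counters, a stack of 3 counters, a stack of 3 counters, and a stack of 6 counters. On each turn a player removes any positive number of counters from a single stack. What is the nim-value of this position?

3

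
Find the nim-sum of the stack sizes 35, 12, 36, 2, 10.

Nim-sum: 35 ^ 12 ^ 36 ^ 2 ^ 10 = 3.

3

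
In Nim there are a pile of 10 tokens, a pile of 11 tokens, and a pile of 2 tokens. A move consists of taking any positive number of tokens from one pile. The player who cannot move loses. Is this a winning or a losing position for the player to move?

Winning position

Compute the nim-sum pairwise:
10 XOR 11 = 1
1 XOR 2 = 3
The nim-sum is 3 ≠ 0, so this is an N-position: the player to move can win.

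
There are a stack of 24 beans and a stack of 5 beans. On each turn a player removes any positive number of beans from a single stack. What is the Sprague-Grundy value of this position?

Nim-sum: 24 ⊕ 5 = 29.

29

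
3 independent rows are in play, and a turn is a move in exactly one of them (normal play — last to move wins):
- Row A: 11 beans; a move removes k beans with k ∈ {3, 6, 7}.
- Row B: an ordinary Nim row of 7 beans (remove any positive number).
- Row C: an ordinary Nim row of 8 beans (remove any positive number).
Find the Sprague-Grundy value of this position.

15

Grundy values for row A (subtraction set {3, 6, 7}):
g(0) = mex{} = 0
g(1) = mex{} = 0
g(2) = mex{} = 0
g(3) = mex{0} = 1
g(4) = mex{0} = 1
g(5) = mex{0} = 1
g(6) = mex{0,1} = 2
g(7) = mex{0,1} = 2
g(8) = mex{0,1} = 2
g(9) = mex{0,1,2} = 3
g(10) = mex{1,2} = 0
g(11) = mex{1,2} = 0
So g(11) = 0.
Row B is a plain Nim row of size 7, so its Grundy value is 7.
Row C is a plain Nim row of size 8, so its Grundy value is 8.
By the Sprague-Grundy theorem, the Grundy value of a sum of independent games is the XOR of the component values.
Combined value = 0 ⊕ 7 ⊕ 8 = 15.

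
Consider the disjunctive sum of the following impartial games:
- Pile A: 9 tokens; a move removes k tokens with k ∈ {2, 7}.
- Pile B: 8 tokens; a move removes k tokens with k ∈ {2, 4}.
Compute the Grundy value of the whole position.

Grundy values for pile A (subtraction set {2, 7}):
k:     0  1  2  3  4  5  6  7  8  9
g(k):  0  0  1  1  0  0  1  1  2  0
So g(9) = 0.
Build the Grundy sequence for pile B with g(k) = mex{g(k−s) : s ∈ {2, 4}, s ≤ k}:
k:     0  1  2  3  4  5  6  7  8
g(k):  0  0  1  1  2  2  0  0  1
So g(8) = 1.
By the Sprague-Grundy theorem, the Grundy value of a sum of independent games is the XOR of the component values.
Combined value = 0 ⊕ 1 = 1.

1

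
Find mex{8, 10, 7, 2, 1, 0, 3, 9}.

4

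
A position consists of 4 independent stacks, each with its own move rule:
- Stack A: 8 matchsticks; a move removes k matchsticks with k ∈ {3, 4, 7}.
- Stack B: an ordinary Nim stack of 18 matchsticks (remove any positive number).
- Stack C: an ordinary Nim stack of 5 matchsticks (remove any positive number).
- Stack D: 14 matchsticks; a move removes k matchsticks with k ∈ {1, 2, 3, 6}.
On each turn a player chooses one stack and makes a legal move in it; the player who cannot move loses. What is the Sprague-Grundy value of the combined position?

23

Grundy values for stack A (subtraction set {3, 4, 7}):
g(0) = mex{} = 0
g(1) = mex{} = 0
g(2) = mex{} = 0
g(3) = mex{0} = 1
g(4) = mex{0} = 1
g(5) = mex{0} = 1
g(6) = mex{0,1} = 2
g(7) = mex{0,1} = 2
g(8) = mex{0,1} = 2
So g(8) = 2.
Stack B is a plain Nim stack of size 18, so its Grundy value is 18.
Stack C is a plain Nim stack of size 5, so its Grundy value is 5.
Grundy values for stack D (subtraction set {1, 2, 3, 6}):
g(0) = mex{} = 0
g(1) = mex{0} = 1
g(2) = mex{0,1} = 2
g(3) = mex{0,1,2} = 3
g(4) = mex{1,2,3} = 0
g(5) = mex{0,2,3} = 1
g(6) = mex{0,1,3} = 2
g(7) = mex{0,1,2} = 3
g(8) = mex{1,2,3} = 0
g(9) = mex{0,2,3} = 1
g(10) = mex{0,1,3} = 2
g(11) = mex{0,1,2} = 3
g(12) = mex{1,2,3} = 0
g(13) = mex{0,2,3} = 1
g(14) = mex{0,1,3} = 2
So g(14) = 2.
By the Sprague-Grundy theorem, the Grundy value of a sum of independent games is the XOR of the component values.
Combined value = 2 XOR 18 XOR 5 XOR 2 = 23.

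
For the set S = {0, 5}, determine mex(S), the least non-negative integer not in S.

1

0 is in the set but 1 is not, so the mex is 1.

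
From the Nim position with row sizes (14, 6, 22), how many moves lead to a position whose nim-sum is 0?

1

Nim-sum: 14 ⊕ 6 ⊕ 22 = 30.
The overall nim-sum is X = 30. A row of size p has a winning move iff p XOR X < p (reduce it to p XOR X).
  14: 14 XOR 30 = 16 ≥ 14 — no move.
  6: 6 XOR 30 = 24 ≥ 6 — no move.
  22: 22 XOR 30 = 8 < 22 — winning move (to 8).
That gives 1 winning move.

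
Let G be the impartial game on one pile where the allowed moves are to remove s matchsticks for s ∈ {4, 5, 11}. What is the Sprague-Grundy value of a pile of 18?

Grundy values for subtraction set {4, 5, 11}:
k:     0  1  2  3  4  5  6  7  8  9 10 11 12 13 14 15 16 17 18
g(k):  0  0  0  0  1  1  1  1  2  0  0  2  3  1  1  3  0  0  0
So g(18) = 0.

0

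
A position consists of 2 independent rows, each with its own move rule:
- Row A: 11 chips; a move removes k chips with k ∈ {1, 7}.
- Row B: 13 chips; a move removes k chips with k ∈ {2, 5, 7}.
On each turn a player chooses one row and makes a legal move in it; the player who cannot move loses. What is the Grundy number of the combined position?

1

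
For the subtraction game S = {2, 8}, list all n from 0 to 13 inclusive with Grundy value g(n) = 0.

0, 1, 4, 5, 10, 11

Build the Grundy sequence with g(k) = mex{g(k−s) : s ∈ {2, 8}, s ≤ k}:
g(0) = mex{} = 0
g(1) = mex{} = 0
g(2) = mex{0} = 1
g(3) = mex{0} = 1
g(4) = mex{1} = 0
g(5) = mex{1} = 0
g(6) = mex{0} = 1
g(7) = mex{0} = 1
g(8) = mex{0,1} = 2
g(9) = mex{0,1} = 2
g(10) = mex{1,2} = 0
g(11) = mex{1,2} = 0
g(12) = mex{0} = 1
g(13) = mex{0} = 1
The P-positions (g = 0) in 0..13 are 0, 1, 4, 5, 10, 11.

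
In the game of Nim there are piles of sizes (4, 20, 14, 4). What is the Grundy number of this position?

In binary:
  00100  (4)
  10100  (20)
  01110  (14)
  00100  (4)
  -----
  11010  (26)

26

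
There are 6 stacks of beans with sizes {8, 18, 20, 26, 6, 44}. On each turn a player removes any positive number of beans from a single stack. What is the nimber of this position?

Nim-sum: 8 ^ 18 ^ 20 ^ 26 ^ 6 ^ 44 = 62.

62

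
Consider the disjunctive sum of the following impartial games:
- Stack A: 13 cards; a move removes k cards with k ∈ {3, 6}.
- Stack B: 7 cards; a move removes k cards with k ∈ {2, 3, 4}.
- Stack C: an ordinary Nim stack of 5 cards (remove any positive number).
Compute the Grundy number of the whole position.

4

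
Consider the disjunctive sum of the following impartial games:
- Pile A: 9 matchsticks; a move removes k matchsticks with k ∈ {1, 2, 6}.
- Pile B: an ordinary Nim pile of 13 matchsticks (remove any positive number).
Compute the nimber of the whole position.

Build the Grundy sequence for pile A with g(k) = mex{g(k−s) : s ∈ {1, 2, 6}, s ≤ k}:
g(0) = mex{} = 0
g(1) = mex{0} = 1
g(2) = mex{0,1} = 2
g(3) = mex{1,2} = 0
g(4) = mex{0,2} = 1
g(5) = mex{0,1} = 2
g(6) = mex{0,1,2} = 3
g(7) = mex{1,2,3} = 0
g(8) = mex{0,2,3} = 1
g(9) = mex{0,1} = 2
So g(9) = 2.
Pile B is a plain Nim pile of size 13, so its Grundy value is 13.
By the Sprague-Grundy theorem, the Grundy value of a sum of independent games is the XOR of the component values.
Combined value = 2 ⊕ 13 = 15.

15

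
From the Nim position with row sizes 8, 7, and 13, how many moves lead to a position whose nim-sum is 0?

1

Compute the nim-sum pairwise:
8 ⊕ 7 = 15
15 ⊕ 13 = 2
The overall nim-sum is X = 2. A row of size p has a winning move iff p XOR X < p (reduce it to p XOR X).
  8: 8 XOR 2 = 10 ≥ 8 — no move.
  7: 7 XOR 2 = 5 < 7 — winning move (to 5).
  13: 13 XOR 2 = 15 ≥ 13 — no move.
That gives 1 winning move.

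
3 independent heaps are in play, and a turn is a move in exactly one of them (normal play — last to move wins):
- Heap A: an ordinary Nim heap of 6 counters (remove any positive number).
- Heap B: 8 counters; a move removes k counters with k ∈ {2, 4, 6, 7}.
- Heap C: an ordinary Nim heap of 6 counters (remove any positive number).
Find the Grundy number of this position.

4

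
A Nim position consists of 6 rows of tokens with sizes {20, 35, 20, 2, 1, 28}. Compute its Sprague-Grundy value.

Compute the nim-sum pairwise:
20 ^ 35 = 55
55 ^ 20 = 35
35 ^ 2 = 33
33 ^ 1 = 32
32 ^ 28 = 60

60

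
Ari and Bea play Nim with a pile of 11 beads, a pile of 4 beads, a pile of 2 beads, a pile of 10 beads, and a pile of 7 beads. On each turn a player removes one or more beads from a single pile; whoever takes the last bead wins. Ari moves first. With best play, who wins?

Nim-sum: 11 ^ 4 ^ 2 ^ 10 ^ 7 = 0.
The nim-sum is 0, so this is a P-position: the player to move is in a losing position under optimal play; Ari is about to move from it and so loses — Bea wins.

Bea wins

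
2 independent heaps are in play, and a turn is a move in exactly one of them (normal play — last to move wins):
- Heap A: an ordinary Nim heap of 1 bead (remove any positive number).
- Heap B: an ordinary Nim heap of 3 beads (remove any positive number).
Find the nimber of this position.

Heap A is a plain Nim heap of size 1, so its Grundy value is 1.
Heap B is a plain Nim heap of size 3, so its Grundy value is 3.
By the Sprague-Grundy theorem, the Grundy value of a sum of independent games is the XOR of the component values.
Combined value = 1 ⊕ 3 = 2.

2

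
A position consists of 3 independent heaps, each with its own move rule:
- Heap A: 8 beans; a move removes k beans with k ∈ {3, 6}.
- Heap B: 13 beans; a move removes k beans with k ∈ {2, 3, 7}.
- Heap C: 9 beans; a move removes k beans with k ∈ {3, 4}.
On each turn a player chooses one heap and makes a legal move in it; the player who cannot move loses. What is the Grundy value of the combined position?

Build the Grundy sequence for heap A with g(k) = mex{g(k−s) : s ∈ {3, 6}, s ≤ k}:
g(0) = mex{} = 0
g(1) = mex{} = 0
g(2) = mex{} = 0
g(3) = mex{0} = 1
g(4) = mex{0} = 1
g(5) = mex{0} = 1
g(6) = mex{0,1} = 2
g(7) = mex{0,1} = 2
g(8) = mex{0,1} = 2
So g(8) = 2.
Grundy values for heap B (subtraction set {2, 3, 7}):
k:     0  1  2  3  4  5  6  7  8  9 10 11 12 13
g(k):  0  0  1  1  2  0  0  1  1  2  0  0  1  1
So g(13) = 1.
Grundy values for heap C (subtraction set {3, 4}):
k:     0  1  2  3  4  5  6  7  8  9
g(k):  0  0  0  1  1  1  2  0  0  0
So g(9) = 0.
By the Sprague-Grundy theorem, the Grundy value of a sum of independent games is the XOR of the component values.
Combined value = 2 XOR 1 XOR 0 = 3.

3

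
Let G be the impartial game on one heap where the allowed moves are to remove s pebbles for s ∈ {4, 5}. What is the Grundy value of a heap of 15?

Compute g(0), g(1), … for moves {4, 5}:
k:     0  1  2  3  4  5  6  7  8  9 10 11 12 13 14 15
g(k):  0  0  0  0  1  1  1  1  2  0  0  0  0  1  1  1
So g(15) = 1.

1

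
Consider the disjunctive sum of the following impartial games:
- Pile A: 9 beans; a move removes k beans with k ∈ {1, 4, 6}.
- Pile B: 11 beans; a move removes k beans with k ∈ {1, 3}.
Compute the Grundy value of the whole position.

Grundy values for pile A (subtraction set {1, 4, 6}):
k:     0  1  2  3  4  5  6  7  8  9
g(k):  0  1  0  1  2  0  1  0  1  2
So g(9) = 2.
For pile B, compute g(0), g(1), … with moves {1, 3}:
g(0) = mex{} = 0
g(1) = mex{0} = 1
g(2) = mex{1} = 0
g(3) = mex{0} = 1
g(4) = mex{1} = 0
g(5) = mex{0} = 1
g(6) = mex{1} = 0
g(7) = mex{0} = 1
g(8) = mex{1} = 0
g(9) = mex{0} = 1
g(10) = mex{1} = 0
g(11) = mex{0} = 1
So g(11) = 1.
The value of a disjunctive sum is the nim-sum of the parts.
Combined value = 2 XOR 1 = 3.

3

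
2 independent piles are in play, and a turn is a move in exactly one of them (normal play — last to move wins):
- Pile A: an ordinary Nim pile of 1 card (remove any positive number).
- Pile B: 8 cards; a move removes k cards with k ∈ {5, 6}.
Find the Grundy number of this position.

0

Pile A is a plain Nim pile of size 1, so its Grundy value is 1.
For pile B, compute g(0), g(1), … with moves {5, 6}:
k:     0  1  2  3  4  5  6  7  8
g(k):  0  0  0  0  0  1  1  1  1
So g(8) = 1.
The value of a disjunctive sum is the nim-sum of the parts.
Combined value = 1 ⊕ 1 = 0.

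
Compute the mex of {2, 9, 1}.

0

0 is not in the set, so the mex is 0.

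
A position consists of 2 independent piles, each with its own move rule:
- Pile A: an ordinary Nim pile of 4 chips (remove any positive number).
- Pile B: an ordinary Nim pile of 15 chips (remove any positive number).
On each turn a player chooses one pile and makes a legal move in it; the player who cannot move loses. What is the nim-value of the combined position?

11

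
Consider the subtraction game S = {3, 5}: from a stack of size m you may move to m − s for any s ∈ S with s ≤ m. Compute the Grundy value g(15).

Compute g(0), g(1), … for moves {3, 5}:
k:     0  1  2  3  4  5  6  7  8  9 10 11 12 13 14 15
g(k):  0  0  0  1  1  1  2  2  0  0  0  1  1  1  2  2
So g(15) = 2.

2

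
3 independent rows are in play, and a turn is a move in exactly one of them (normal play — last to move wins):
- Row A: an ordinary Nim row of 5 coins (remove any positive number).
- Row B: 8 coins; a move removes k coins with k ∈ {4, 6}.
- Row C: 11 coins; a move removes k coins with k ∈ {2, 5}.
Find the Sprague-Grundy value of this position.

Row A is a plain Nim row of size 5, so its Grundy value is 5.
Build the Grundy sequence for row B with g(k) = mex{g(k−s) : s ∈ {4, 6}, s ≤ k}:
g(0) = mex{} = 0
g(1) = mex{} = 0
g(2) = mex{} = 0
g(3) = mex{} = 0
g(4) = mex{0} = 1
g(5) = mex{0} = 1
g(6) = mex{0} = 1
g(7) = mex{0} = 1
g(8) = mex{0,1} = 2
So g(8) = 2.
Grundy values for row C (subtraction set {2, 5}):
g(0) = mex{} = 0
g(1) = mex{} = 0
g(2) = mex{0} = 1
g(3) = mex{0} = 1
g(4) = mex{1} = 0
g(5) = mex{0,1} = 2
g(6) = mex{0} = 1
g(7) = mex{1,2} = 0
g(8) = mex{1} = 0
g(9) = mex{0} = 1
g(10) = mex{0,2} = 1
g(11) = mex{1} = 0
So g(11) = 0.
The value of a disjunctive sum is the nim-sum of the parts.
Combined value = 5 ⊕ 2 ⊕ 0 = 7.

7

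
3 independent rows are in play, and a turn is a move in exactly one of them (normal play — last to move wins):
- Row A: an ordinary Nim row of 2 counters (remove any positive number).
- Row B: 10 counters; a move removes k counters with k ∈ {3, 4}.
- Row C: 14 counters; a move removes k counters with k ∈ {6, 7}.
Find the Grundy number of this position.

3

Row A is a plain Nim row of size 2, so its Grundy value is 2.
For row B, compute g(0), g(1), … with moves {3, 4}:
k:     0  1  2  3  4  5  6  7  8  9 10
g(k):  0  0  0  1  1  1  2  0  0  0  1
So g(10) = 1.
For row C, compute g(0), g(1), … with moves {6, 7}:
g(0) = mex{} = 0
g(1) = mex{} = 0
g(2) = mex{} = 0
g(3) = mex{} = 0
g(4) = mex{} = 0
g(5) = mex{} = 0
g(6) = mex{0} = 1
g(7) = mex{0} = 1
g(8) = mex{0} = 1
g(9) = mex{0} = 1
g(10) = mex{0} = 1
g(11) = mex{0} = 1
g(12) = mex{0,1} = 2
g(13) = mex{1} = 0
g(14) = mex{1} = 0
So g(14) = 0.
The value of a disjunctive sum is the nim-sum of the parts.
Combined value = 2 ⊕ 1 ⊕ 0 = 3.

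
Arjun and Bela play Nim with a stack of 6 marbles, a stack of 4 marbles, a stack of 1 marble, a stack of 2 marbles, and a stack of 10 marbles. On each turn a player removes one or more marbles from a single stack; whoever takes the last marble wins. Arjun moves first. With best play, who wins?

Arjun wins

Compute the nim-sum pairwise:
6 ^ 4 = 2
2 ^ 1 = 3
3 ^ 2 = 1
1 ^ 10 = 11
The nim-sum is 11 ≠ 0, so this is an N-position: the player to move can win; Arjun has a winning move.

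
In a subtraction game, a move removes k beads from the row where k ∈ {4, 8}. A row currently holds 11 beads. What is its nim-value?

Grundy values for subtraction set {4, 8}:
g(0) = mex{} = 0
g(1) = mex{} = 0
g(2) = mex{} = 0
g(3) = mex{} = 0
g(4) = mex{0} = 1
g(5) = mex{0} = 1
g(6) = mex{0} = 1
g(7) = mex{0} = 1
g(8) = mex{0,1} = 2
g(9) = mex{0,1} = 2
g(10) = mex{0,1} = 2
g(11) = mex{0,1} = 2
So g(11) = 2.

2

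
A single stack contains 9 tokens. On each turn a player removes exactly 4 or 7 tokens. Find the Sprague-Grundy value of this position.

2

Grundy values for subtraction set {4, 7}:
g(0) = mex{} = 0
g(1) = mex{} = 0
g(2) = mex{} = 0
g(3) = mex{} = 0
g(4) = mex{0} = 1
g(5) = mex{0} = 1
g(6) = mex{0} = 1
g(7) = mex{0} = 1
g(8) = mex{0,1} = 2
g(9) = mex{0,1} = 2
So g(9) = 2.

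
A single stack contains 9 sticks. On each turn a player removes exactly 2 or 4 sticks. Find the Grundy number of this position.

1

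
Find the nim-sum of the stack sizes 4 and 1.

5

In binary:
  100  (4)
  001  (1)
  ---
  101  (5)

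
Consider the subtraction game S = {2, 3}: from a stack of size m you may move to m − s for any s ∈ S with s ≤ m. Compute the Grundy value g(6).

Grundy values for subtraction set {2, 3}:
g(0) = mex{} = 0
g(1) = mex{} = 0
g(2) = mex{0} = 1
g(3) = mex{0} = 1
g(4) = mex{0,1} = 2
g(5) = mex{1} = 0
g(6) = mex{1,2} = 0
So g(6) = 0.

0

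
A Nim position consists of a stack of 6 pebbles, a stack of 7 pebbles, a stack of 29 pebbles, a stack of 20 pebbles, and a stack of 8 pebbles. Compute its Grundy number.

0

Nim-sum: 6 ^ 7 ^ 29 ^ 20 ^ 8 = 0.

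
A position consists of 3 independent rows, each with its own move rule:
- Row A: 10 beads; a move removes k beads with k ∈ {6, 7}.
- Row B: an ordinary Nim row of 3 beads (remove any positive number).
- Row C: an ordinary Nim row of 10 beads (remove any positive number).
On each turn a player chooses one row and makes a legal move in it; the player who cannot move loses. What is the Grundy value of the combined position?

8

Grundy values for row A (subtraction set {6, 7}):
g(0) = mex{} = 0
g(1) = mex{} = 0
g(2) = mex{} = 0
g(3) = mex{} = 0
g(4) = mex{} = 0
g(5) = mex{} = 0
g(6) = mex{0} = 1
g(7) = mex{0} = 1
g(8) = mex{0} = 1
g(9) = mex{0} = 1
g(10) = mex{0} = 1
So g(10) = 1.
Row B is a plain Nim row of size 3, so its Grundy value is 3.
Row C is a plain Nim row of size 10, so its Grundy value is 10.
By the Sprague-Grundy theorem, the Grundy value of a sum of independent games is the XOR of the component values.
Combined value = 1 XOR 3 XOR 10 = 8.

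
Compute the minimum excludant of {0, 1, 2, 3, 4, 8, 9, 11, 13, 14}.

5

The values 0, 1, 2, 3, 4 are all present; 5 is the first non-negative integer missing from the set.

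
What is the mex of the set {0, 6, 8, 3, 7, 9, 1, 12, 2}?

4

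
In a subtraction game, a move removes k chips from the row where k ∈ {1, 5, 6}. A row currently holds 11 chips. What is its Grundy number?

0

Grundy values for subtraction set {1, 5, 6}:
k:     0  1  2  3  4  5  6  7  8  9 10 11
g(k):  0  1  0  1  0  1  2  3  2  3  2  0
So g(11) = 0.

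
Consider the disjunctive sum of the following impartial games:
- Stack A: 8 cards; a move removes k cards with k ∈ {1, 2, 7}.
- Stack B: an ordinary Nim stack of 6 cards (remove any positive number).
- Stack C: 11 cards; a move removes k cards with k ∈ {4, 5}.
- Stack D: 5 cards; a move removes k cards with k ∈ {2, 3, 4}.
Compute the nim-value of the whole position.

6

Build the Grundy sequence for stack A with g(k) = mex{g(k−s) : s ∈ {1, 2, 7}, s ≤ k}:
g(0) = mex{} = 0
g(1) = mex{0} = 1
g(2) = mex{0,1} = 2
g(3) = mex{1,2} = 0
g(4) = mex{0,2} = 1
g(5) = mex{0,1} = 2
g(6) = mex{1,2} = 0
g(7) = mex{0,2} = 1
g(8) = mex{0,1} = 2
So g(8) = 2.
Stack B is a plain Nim stack of size 6, so its Grundy value is 6.
For stack C, compute g(0), g(1), … with moves {4, 5}:
g(0) = mex{} = 0
g(1) = mex{} = 0
g(2) = mex{} = 0
g(3) = mex{} = 0
g(4) = mex{0} = 1
g(5) = mex{0} = 1
g(6) = mex{0} = 1
g(7) = mex{0} = 1
g(8) = mex{0,1} = 2
g(9) = mex{1} = 0
g(10) = mex{1} = 0
g(11) = mex{1} = 0
So g(11) = 0.
Grundy values for stack D (subtraction set {2, 3, 4}):
k:     0  1  2  3  4  5
g(k):  0  0  1  1  2  2
So g(5) = 2.
The value of a disjunctive sum is the nim-sum of the parts.
Combined value = 2 XOR 6 XOR 0 XOR 2 = 6.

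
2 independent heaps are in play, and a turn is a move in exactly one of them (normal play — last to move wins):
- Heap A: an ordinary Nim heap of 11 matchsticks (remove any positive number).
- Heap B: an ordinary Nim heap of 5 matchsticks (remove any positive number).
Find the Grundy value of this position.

14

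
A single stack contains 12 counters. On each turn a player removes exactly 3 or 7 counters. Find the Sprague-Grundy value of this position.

0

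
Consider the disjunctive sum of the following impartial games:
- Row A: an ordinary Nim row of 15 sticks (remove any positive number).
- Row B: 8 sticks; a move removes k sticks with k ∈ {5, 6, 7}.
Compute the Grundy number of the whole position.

Row A is a plain Nim row of size 15, so its Grundy value is 15.
For row B, compute g(0), g(1), … with moves {5, 6, 7}:
g(0) = mex{} = 0
g(1) = mex{} = 0
g(2) = mex{} = 0
g(3) = mex{} = 0
g(4) = mex{} = 0
g(5) = mex{0} = 1
g(6) = mex{0} = 1
g(7) = mex{0} = 1
g(8) = mex{0} = 1
So g(8) = 1.
The value of a disjunctive sum is the nim-sum of the parts.
Combined value = 15 ⊕ 1 = 14.

14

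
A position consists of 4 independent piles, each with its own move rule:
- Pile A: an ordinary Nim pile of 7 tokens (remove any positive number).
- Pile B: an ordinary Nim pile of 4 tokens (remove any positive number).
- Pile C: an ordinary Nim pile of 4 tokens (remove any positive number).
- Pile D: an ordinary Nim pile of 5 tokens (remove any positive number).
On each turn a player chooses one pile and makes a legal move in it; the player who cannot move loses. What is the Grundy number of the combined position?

Pile A is a plain Nim pile of size 7, so its Grundy value is 7.
Pile B is a plain Nim pile of size 4, so its Grundy value is 4.
Pile C is a plain Nim pile of size 4, so its Grundy value is 4.
Pile D is a plain Nim pile of size 5, so its Grundy value is 5.
By the Sprague-Grundy theorem, the Grundy value of a sum of independent games is the XOR of the component values.
Combined value = 7 ⊕ 4 ⊕ 4 ⊕ 5 = 2.

2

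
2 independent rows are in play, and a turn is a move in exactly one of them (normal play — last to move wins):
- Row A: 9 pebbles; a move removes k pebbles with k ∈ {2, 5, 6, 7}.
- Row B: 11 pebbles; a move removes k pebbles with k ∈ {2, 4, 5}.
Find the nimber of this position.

For row A, compute g(0), g(1), … with moves {2, 5, 6, 7}:
k:     0  1  2  3  4  5  6  7  8  9
g(k):  0  0  1  1  0  2  1  3  2  2
So g(9) = 2.
Grundy values for row B (subtraction set {2, 4, 5}):
k:     0  1  2  3  4  5  6  7  8  9 10 11
g(k):  0  0  1  1  2  2  3  0  0  1  1  2
So g(11) = 2.
By the Sprague-Grundy theorem, the Grundy value of a sum of independent games is the XOR of the component values.
Combined value = 2 XOR 2 = 0.

0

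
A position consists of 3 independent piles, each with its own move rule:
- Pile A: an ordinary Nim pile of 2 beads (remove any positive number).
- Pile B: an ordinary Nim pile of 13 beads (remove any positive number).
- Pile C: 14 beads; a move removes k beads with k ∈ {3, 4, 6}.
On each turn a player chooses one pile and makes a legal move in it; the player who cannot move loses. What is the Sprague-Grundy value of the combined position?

14

Pile A is a plain Nim pile of size 2, so its Grundy value is 2.
Pile B is a plain Nim pile of size 13, so its Grundy value is 13.
For pile C, compute g(0), g(1), … with moves {3, 4, 6}:
g(0) = mex{} = 0
g(1) = mex{} = 0
g(2) = mex{} = 0
g(3) = mex{0} = 1
g(4) = mex{0} = 1
g(5) = mex{0} = 1
g(6) = mex{0,1} = 2
g(7) = mex{0,1} = 2
g(8) = mex{0,1} = 2
g(9) = mex{1,2} = 0
g(10) = mex{1,2} = 0
g(11) = mex{1,2} = 0
g(12) = mex{0,2} = 1
g(13) = mex{0,2} = 1
g(14) = mex{0,2} = 1
So g(14) = 1.
The value of a disjunctive sum is the nim-sum of the parts.
Combined value = 2 XOR 13 XOR 1 = 14.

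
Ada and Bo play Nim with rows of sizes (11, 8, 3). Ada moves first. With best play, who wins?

Compute the nim-sum pairwise:
11 ⊕ 8 = 3
3 ⊕ 3 = 0
The nim-sum is 0, so this is a P-position: the player to move is in a losing position under optimal play; Ada is about to move from it and so loses — Bo wins.

Bo wins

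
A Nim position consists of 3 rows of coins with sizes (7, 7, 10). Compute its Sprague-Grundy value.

10

Nim-sum: 7 ^ 7 ^ 10 = 10.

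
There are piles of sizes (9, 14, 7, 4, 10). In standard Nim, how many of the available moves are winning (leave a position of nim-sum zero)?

3

Nim-sum: 9 XOR 14 XOR 7 XOR 4 XOR 10 = 14.
The overall nim-sum is X = 14. A pile of size p has a winning move iff p XOR X < p (reduce it to p XOR X).
  9: 9 XOR 14 = 7 < 9 — winning move (to 7).
  14: 14 XOR 14 = 0 < 14 — winning move (to 0).
  7: 7 XOR 14 = 9 ≥ 7 — no move.
  4: 4 XOR 14 = 10 ≥ 4 — no move.
  10: 10 XOR 14 = 4 < 10 — winning move (to 4).
That gives 3 winning moves.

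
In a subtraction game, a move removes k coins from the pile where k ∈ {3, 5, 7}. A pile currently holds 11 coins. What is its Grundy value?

0

Grundy values for subtraction set {3, 5, 7}:
k:     0  1  2  3  4  5  6  7  8  9 10 11
g(k):  0  0  0  1  1  1  2  2  2  3  0  0
So g(11) = 0.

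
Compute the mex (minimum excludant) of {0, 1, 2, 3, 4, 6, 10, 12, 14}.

5

The values 0, 1, 2, 3, 4 are all present; 5 is the first non-negative integer missing from the set.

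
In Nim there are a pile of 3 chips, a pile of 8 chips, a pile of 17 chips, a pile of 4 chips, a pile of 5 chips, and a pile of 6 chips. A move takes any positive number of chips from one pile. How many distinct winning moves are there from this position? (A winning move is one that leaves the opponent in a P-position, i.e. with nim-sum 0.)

Nim-sum: 3 ⊕ 8 ⊕ 17 ⊕ 4 ⊕ 5 ⊕ 6 = 29.
The overall nim-sum is X = 29. A pile of size p has a winning move iff p XOR X < p (reduce it to p XOR X).
  3: 3 XOR 29 = 30 ≥ 3 — no move.
  8: 8 XOR 29 = 21 ≥ 8 — no move.
  17: 17 XOR 29 = 12 < 17 — winning move (to 12).
  4: 4 XOR 29 = 25 ≥ 4 — no move.
  5: 5 XOR 29 = 24 ≥ 5 — no move.
  6: 6 XOR 29 = 27 ≥ 6 — no move.
That gives 1 winning move.

1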